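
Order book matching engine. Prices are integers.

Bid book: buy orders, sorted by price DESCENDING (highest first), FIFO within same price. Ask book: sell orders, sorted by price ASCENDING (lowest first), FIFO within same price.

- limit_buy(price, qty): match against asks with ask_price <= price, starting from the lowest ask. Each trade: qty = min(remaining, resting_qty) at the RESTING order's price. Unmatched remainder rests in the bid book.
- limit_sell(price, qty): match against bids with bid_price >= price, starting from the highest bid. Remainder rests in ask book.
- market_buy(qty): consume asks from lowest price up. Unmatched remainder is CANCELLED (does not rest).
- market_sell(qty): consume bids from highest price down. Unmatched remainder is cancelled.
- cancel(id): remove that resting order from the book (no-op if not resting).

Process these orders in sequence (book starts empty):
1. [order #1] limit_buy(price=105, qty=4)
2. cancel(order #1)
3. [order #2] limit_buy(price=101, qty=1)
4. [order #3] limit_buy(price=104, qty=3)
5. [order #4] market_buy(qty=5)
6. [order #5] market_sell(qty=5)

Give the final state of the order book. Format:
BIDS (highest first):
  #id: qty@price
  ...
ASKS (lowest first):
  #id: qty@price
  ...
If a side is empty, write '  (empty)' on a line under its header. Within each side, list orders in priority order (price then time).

After op 1 [order #1] limit_buy(price=105, qty=4): fills=none; bids=[#1:4@105] asks=[-]
After op 2 cancel(order #1): fills=none; bids=[-] asks=[-]
After op 3 [order #2] limit_buy(price=101, qty=1): fills=none; bids=[#2:1@101] asks=[-]
After op 4 [order #3] limit_buy(price=104, qty=3): fills=none; bids=[#3:3@104 #2:1@101] asks=[-]
After op 5 [order #4] market_buy(qty=5): fills=none; bids=[#3:3@104 #2:1@101] asks=[-]
After op 6 [order #5] market_sell(qty=5): fills=#3x#5:3@104 #2x#5:1@101; bids=[-] asks=[-]

Answer: BIDS (highest first):
  (empty)
ASKS (lowest first):
  (empty)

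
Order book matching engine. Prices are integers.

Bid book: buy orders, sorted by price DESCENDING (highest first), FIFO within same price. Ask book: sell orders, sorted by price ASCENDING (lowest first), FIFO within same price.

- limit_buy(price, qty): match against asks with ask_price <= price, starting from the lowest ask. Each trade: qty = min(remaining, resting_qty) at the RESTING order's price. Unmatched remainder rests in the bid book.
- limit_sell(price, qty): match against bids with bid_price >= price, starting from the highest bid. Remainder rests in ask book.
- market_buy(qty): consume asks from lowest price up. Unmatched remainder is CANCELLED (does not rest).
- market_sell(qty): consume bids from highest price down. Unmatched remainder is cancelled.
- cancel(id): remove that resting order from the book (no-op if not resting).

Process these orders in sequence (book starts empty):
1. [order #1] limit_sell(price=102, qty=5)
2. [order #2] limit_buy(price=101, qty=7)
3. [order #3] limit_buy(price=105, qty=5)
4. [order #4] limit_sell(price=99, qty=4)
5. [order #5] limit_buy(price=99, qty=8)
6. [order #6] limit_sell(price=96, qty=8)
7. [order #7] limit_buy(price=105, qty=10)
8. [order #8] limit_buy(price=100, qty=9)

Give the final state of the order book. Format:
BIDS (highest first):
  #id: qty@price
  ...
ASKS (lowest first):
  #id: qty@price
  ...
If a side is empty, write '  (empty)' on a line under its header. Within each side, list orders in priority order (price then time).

Answer: BIDS (highest first):
  #7: 10@105
  #8: 9@100
  #5: 3@99
ASKS (lowest first):
  (empty)

Derivation:
After op 1 [order #1] limit_sell(price=102, qty=5): fills=none; bids=[-] asks=[#1:5@102]
After op 2 [order #2] limit_buy(price=101, qty=7): fills=none; bids=[#2:7@101] asks=[#1:5@102]
After op 3 [order #3] limit_buy(price=105, qty=5): fills=#3x#1:5@102; bids=[#2:7@101] asks=[-]
After op 4 [order #4] limit_sell(price=99, qty=4): fills=#2x#4:4@101; bids=[#2:3@101] asks=[-]
After op 5 [order #5] limit_buy(price=99, qty=8): fills=none; bids=[#2:3@101 #5:8@99] asks=[-]
After op 6 [order #6] limit_sell(price=96, qty=8): fills=#2x#6:3@101 #5x#6:5@99; bids=[#5:3@99] asks=[-]
After op 7 [order #7] limit_buy(price=105, qty=10): fills=none; bids=[#7:10@105 #5:3@99] asks=[-]
After op 8 [order #8] limit_buy(price=100, qty=9): fills=none; bids=[#7:10@105 #8:9@100 #5:3@99] asks=[-]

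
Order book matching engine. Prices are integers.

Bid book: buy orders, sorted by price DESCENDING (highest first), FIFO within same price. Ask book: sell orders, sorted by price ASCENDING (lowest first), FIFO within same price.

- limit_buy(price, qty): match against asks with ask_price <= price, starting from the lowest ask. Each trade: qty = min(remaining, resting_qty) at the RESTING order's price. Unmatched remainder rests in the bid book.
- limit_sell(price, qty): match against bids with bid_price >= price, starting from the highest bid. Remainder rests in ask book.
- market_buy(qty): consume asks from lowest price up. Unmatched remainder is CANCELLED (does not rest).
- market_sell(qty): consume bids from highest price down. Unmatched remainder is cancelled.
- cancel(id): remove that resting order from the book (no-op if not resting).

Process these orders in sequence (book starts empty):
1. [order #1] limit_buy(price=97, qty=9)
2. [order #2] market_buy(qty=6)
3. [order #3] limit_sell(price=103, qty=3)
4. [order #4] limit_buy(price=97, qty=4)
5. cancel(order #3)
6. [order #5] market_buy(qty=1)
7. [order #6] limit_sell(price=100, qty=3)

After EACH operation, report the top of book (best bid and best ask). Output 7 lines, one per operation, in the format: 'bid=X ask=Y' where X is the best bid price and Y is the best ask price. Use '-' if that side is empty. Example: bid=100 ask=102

After op 1 [order #1] limit_buy(price=97, qty=9): fills=none; bids=[#1:9@97] asks=[-]
After op 2 [order #2] market_buy(qty=6): fills=none; bids=[#1:9@97] asks=[-]
After op 3 [order #3] limit_sell(price=103, qty=3): fills=none; bids=[#1:9@97] asks=[#3:3@103]
After op 4 [order #4] limit_buy(price=97, qty=4): fills=none; bids=[#1:9@97 #4:4@97] asks=[#3:3@103]
After op 5 cancel(order #3): fills=none; bids=[#1:9@97 #4:4@97] asks=[-]
After op 6 [order #5] market_buy(qty=1): fills=none; bids=[#1:9@97 #4:4@97] asks=[-]
After op 7 [order #6] limit_sell(price=100, qty=3): fills=none; bids=[#1:9@97 #4:4@97] asks=[#6:3@100]

Answer: bid=97 ask=-
bid=97 ask=-
bid=97 ask=103
bid=97 ask=103
bid=97 ask=-
bid=97 ask=-
bid=97 ask=100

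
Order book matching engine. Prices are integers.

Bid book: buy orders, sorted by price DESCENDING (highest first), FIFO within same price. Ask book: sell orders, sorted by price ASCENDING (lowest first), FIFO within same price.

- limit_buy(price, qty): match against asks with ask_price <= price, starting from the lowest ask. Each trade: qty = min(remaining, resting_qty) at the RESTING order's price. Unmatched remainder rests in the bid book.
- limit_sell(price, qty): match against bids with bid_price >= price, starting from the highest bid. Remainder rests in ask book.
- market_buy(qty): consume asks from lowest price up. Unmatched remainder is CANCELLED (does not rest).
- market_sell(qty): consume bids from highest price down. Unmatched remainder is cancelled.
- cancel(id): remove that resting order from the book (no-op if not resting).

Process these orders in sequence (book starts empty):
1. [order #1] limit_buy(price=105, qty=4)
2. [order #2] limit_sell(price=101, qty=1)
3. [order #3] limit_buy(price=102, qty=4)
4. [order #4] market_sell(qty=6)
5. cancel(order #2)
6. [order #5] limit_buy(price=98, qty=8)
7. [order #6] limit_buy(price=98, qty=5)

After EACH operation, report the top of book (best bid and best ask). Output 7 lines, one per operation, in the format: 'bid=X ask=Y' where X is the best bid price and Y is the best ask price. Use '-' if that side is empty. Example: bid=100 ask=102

Answer: bid=105 ask=-
bid=105 ask=-
bid=105 ask=-
bid=102 ask=-
bid=102 ask=-
bid=102 ask=-
bid=102 ask=-

Derivation:
After op 1 [order #1] limit_buy(price=105, qty=4): fills=none; bids=[#1:4@105] asks=[-]
After op 2 [order #2] limit_sell(price=101, qty=1): fills=#1x#2:1@105; bids=[#1:3@105] asks=[-]
After op 3 [order #3] limit_buy(price=102, qty=4): fills=none; bids=[#1:3@105 #3:4@102] asks=[-]
After op 4 [order #4] market_sell(qty=6): fills=#1x#4:3@105 #3x#4:3@102; bids=[#3:1@102] asks=[-]
After op 5 cancel(order #2): fills=none; bids=[#3:1@102] asks=[-]
After op 6 [order #5] limit_buy(price=98, qty=8): fills=none; bids=[#3:1@102 #5:8@98] asks=[-]
After op 7 [order #6] limit_buy(price=98, qty=5): fills=none; bids=[#3:1@102 #5:8@98 #6:5@98] asks=[-]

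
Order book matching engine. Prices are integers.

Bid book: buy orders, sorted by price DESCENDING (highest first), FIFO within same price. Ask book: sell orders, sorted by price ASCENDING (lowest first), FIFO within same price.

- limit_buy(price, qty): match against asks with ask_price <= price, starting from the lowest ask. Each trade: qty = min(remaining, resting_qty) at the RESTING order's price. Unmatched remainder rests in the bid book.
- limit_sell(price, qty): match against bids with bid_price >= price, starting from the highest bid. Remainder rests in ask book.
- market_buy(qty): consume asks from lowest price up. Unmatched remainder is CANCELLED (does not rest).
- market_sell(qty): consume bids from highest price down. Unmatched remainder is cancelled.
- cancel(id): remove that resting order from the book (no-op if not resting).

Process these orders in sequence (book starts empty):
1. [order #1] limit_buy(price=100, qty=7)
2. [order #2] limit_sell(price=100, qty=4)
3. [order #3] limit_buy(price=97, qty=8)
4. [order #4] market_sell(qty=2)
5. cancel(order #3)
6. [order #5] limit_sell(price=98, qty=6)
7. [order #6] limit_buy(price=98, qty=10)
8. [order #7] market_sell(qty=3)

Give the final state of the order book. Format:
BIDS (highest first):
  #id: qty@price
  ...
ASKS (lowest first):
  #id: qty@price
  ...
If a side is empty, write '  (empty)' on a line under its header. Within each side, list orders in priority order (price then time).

Answer: BIDS (highest first):
  #6: 2@98
ASKS (lowest first):
  (empty)

Derivation:
After op 1 [order #1] limit_buy(price=100, qty=7): fills=none; bids=[#1:7@100] asks=[-]
After op 2 [order #2] limit_sell(price=100, qty=4): fills=#1x#2:4@100; bids=[#1:3@100] asks=[-]
After op 3 [order #3] limit_buy(price=97, qty=8): fills=none; bids=[#1:3@100 #3:8@97] asks=[-]
After op 4 [order #4] market_sell(qty=2): fills=#1x#4:2@100; bids=[#1:1@100 #3:8@97] asks=[-]
After op 5 cancel(order #3): fills=none; bids=[#1:1@100] asks=[-]
After op 6 [order #5] limit_sell(price=98, qty=6): fills=#1x#5:1@100; bids=[-] asks=[#5:5@98]
After op 7 [order #6] limit_buy(price=98, qty=10): fills=#6x#5:5@98; bids=[#6:5@98] asks=[-]
After op 8 [order #7] market_sell(qty=3): fills=#6x#7:3@98; bids=[#6:2@98] asks=[-]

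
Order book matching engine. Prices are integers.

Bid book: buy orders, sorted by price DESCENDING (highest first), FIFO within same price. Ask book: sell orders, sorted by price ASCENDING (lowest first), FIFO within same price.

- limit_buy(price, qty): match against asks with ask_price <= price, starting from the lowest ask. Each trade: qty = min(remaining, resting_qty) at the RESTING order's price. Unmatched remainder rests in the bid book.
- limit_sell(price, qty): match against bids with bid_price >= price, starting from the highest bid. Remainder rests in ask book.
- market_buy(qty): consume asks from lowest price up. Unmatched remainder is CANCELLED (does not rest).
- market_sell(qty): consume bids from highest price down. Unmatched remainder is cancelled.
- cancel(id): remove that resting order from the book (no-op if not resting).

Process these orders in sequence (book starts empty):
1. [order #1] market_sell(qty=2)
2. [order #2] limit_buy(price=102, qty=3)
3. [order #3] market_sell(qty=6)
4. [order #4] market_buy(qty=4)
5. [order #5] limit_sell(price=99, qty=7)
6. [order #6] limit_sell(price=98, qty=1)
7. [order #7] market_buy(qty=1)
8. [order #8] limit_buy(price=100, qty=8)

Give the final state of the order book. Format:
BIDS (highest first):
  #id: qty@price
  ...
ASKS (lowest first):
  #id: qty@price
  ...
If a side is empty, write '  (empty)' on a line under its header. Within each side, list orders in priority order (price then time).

Answer: BIDS (highest first):
  #8: 1@100
ASKS (lowest first):
  (empty)

Derivation:
After op 1 [order #1] market_sell(qty=2): fills=none; bids=[-] asks=[-]
After op 2 [order #2] limit_buy(price=102, qty=3): fills=none; bids=[#2:3@102] asks=[-]
After op 3 [order #3] market_sell(qty=6): fills=#2x#3:3@102; bids=[-] asks=[-]
After op 4 [order #4] market_buy(qty=4): fills=none; bids=[-] asks=[-]
After op 5 [order #5] limit_sell(price=99, qty=7): fills=none; bids=[-] asks=[#5:7@99]
After op 6 [order #6] limit_sell(price=98, qty=1): fills=none; bids=[-] asks=[#6:1@98 #5:7@99]
After op 7 [order #7] market_buy(qty=1): fills=#7x#6:1@98; bids=[-] asks=[#5:7@99]
After op 8 [order #8] limit_buy(price=100, qty=8): fills=#8x#5:7@99; bids=[#8:1@100] asks=[-]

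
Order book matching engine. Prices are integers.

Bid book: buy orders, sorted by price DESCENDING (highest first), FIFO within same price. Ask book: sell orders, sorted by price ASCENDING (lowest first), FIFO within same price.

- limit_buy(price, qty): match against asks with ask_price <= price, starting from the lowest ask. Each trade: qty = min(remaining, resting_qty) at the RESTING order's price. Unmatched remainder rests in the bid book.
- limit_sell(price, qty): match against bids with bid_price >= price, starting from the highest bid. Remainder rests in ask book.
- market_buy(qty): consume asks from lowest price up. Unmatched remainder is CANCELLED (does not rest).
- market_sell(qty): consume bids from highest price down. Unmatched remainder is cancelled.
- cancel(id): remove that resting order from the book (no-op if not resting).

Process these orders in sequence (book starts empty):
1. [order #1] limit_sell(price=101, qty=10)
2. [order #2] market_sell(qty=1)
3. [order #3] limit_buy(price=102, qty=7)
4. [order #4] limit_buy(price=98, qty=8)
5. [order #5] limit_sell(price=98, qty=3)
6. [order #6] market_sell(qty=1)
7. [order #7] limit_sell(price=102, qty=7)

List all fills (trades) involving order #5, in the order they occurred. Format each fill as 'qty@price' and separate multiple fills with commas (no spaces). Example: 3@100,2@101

After op 1 [order #1] limit_sell(price=101, qty=10): fills=none; bids=[-] asks=[#1:10@101]
After op 2 [order #2] market_sell(qty=1): fills=none; bids=[-] asks=[#1:10@101]
After op 3 [order #3] limit_buy(price=102, qty=7): fills=#3x#1:7@101; bids=[-] asks=[#1:3@101]
After op 4 [order #4] limit_buy(price=98, qty=8): fills=none; bids=[#4:8@98] asks=[#1:3@101]
After op 5 [order #5] limit_sell(price=98, qty=3): fills=#4x#5:3@98; bids=[#4:5@98] asks=[#1:3@101]
After op 6 [order #6] market_sell(qty=1): fills=#4x#6:1@98; bids=[#4:4@98] asks=[#1:3@101]
After op 7 [order #7] limit_sell(price=102, qty=7): fills=none; bids=[#4:4@98] asks=[#1:3@101 #7:7@102]

Answer: 3@98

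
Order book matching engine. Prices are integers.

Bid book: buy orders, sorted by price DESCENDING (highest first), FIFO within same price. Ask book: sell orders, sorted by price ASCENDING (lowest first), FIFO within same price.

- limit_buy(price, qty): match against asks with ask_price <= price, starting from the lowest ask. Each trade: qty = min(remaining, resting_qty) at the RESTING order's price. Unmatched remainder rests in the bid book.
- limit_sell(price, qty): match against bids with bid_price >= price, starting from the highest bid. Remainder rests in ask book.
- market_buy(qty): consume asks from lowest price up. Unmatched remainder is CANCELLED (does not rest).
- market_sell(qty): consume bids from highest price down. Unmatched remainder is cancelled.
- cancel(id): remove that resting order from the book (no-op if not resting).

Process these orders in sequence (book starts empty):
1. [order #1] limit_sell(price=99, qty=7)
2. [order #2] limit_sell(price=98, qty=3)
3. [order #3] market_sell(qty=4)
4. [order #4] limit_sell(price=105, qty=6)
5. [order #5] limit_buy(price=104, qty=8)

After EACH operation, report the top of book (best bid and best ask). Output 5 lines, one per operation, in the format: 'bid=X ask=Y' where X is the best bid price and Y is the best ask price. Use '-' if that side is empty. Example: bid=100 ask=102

After op 1 [order #1] limit_sell(price=99, qty=7): fills=none; bids=[-] asks=[#1:7@99]
After op 2 [order #2] limit_sell(price=98, qty=3): fills=none; bids=[-] asks=[#2:3@98 #1:7@99]
After op 3 [order #3] market_sell(qty=4): fills=none; bids=[-] asks=[#2:3@98 #1:7@99]
After op 4 [order #4] limit_sell(price=105, qty=6): fills=none; bids=[-] asks=[#2:3@98 #1:7@99 #4:6@105]
After op 5 [order #5] limit_buy(price=104, qty=8): fills=#5x#2:3@98 #5x#1:5@99; bids=[-] asks=[#1:2@99 #4:6@105]

Answer: bid=- ask=99
bid=- ask=98
bid=- ask=98
bid=- ask=98
bid=- ask=99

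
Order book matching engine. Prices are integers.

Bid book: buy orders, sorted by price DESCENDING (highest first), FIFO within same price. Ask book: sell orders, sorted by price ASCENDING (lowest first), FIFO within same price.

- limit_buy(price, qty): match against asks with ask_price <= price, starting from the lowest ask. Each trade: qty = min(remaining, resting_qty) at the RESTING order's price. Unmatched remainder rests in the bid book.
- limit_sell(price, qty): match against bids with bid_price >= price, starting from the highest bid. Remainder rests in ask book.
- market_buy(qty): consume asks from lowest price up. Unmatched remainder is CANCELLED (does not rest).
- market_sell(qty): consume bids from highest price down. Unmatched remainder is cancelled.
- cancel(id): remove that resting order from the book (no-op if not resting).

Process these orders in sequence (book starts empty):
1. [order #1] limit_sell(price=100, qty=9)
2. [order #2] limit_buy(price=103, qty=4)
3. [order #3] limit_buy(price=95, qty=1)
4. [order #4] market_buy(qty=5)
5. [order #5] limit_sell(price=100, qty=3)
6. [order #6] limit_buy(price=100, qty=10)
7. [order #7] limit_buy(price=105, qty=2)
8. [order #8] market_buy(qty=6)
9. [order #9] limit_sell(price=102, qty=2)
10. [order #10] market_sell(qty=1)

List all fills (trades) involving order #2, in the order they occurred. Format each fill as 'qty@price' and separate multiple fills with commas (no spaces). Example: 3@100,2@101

Answer: 4@100

Derivation:
After op 1 [order #1] limit_sell(price=100, qty=9): fills=none; bids=[-] asks=[#1:9@100]
After op 2 [order #2] limit_buy(price=103, qty=4): fills=#2x#1:4@100; bids=[-] asks=[#1:5@100]
After op 3 [order #3] limit_buy(price=95, qty=1): fills=none; bids=[#3:1@95] asks=[#1:5@100]
After op 4 [order #4] market_buy(qty=5): fills=#4x#1:5@100; bids=[#3:1@95] asks=[-]
After op 5 [order #5] limit_sell(price=100, qty=3): fills=none; bids=[#3:1@95] asks=[#5:3@100]
After op 6 [order #6] limit_buy(price=100, qty=10): fills=#6x#5:3@100; bids=[#6:7@100 #3:1@95] asks=[-]
After op 7 [order #7] limit_buy(price=105, qty=2): fills=none; bids=[#7:2@105 #6:7@100 #3:1@95] asks=[-]
After op 8 [order #8] market_buy(qty=6): fills=none; bids=[#7:2@105 #6:7@100 #3:1@95] asks=[-]
After op 9 [order #9] limit_sell(price=102, qty=2): fills=#7x#9:2@105; bids=[#6:7@100 #3:1@95] asks=[-]
After op 10 [order #10] market_sell(qty=1): fills=#6x#10:1@100; bids=[#6:6@100 #3:1@95] asks=[-]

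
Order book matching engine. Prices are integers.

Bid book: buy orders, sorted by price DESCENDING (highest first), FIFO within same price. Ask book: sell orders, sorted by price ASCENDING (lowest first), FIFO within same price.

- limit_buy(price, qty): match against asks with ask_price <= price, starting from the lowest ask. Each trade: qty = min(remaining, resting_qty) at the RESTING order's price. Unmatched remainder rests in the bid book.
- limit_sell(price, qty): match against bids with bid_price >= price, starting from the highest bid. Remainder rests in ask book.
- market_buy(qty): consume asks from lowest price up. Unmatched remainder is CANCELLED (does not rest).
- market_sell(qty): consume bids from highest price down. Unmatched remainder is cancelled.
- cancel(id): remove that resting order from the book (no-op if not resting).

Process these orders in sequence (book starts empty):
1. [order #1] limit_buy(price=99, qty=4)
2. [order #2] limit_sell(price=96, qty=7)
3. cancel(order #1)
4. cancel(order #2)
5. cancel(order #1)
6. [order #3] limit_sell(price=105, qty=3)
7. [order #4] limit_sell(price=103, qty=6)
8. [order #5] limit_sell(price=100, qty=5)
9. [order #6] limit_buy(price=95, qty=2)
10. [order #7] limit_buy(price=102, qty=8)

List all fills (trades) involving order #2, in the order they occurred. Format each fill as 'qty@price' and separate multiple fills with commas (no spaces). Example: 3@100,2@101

After op 1 [order #1] limit_buy(price=99, qty=4): fills=none; bids=[#1:4@99] asks=[-]
After op 2 [order #2] limit_sell(price=96, qty=7): fills=#1x#2:4@99; bids=[-] asks=[#2:3@96]
After op 3 cancel(order #1): fills=none; bids=[-] asks=[#2:3@96]
After op 4 cancel(order #2): fills=none; bids=[-] asks=[-]
After op 5 cancel(order #1): fills=none; bids=[-] asks=[-]
After op 6 [order #3] limit_sell(price=105, qty=3): fills=none; bids=[-] asks=[#3:3@105]
After op 7 [order #4] limit_sell(price=103, qty=6): fills=none; bids=[-] asks=[#4:6@103 #3:3@105]
After op 8 [order #5] limit_sell(price=100, qty=5): fills=none; bids=[-] asks=[#5:5@100 #4:6@103 #3:3@105]
After op 9 [order #6] limit_buy(price=95, qty=2): fills=none; bids=[#6:2@95] asks=[#5:5@100 #4:6@103 #3:3@105]
After op 10 [order #7] limit_buy(price=102, qty=8): fills=#7x#5:5@100; bids=[#7:3@102 #6:2@95] asks=[#4:6@103 #3:3@105]

Answer: 4@99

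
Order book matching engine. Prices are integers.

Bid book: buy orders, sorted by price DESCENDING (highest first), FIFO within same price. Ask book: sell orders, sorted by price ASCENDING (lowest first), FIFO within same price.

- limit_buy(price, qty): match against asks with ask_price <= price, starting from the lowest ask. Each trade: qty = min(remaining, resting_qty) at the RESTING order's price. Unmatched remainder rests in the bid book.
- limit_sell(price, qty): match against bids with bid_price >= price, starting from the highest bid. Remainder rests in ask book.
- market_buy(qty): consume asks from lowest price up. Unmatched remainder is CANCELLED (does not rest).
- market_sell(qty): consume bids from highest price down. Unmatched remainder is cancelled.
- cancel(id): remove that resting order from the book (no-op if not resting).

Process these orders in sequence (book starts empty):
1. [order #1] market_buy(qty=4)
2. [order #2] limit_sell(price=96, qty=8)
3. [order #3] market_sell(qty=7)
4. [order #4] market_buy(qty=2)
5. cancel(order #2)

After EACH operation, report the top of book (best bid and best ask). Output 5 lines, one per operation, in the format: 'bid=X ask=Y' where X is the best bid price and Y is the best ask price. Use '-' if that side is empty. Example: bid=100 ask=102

Answer: bid=- ask=-
bid=- ask=96
bid=- ask=96
bid=- ask=96
bid=- ask=-

Derivation:
After op 1 [order #1] market_buy(qty=4): fills=none; bids=[-] asks=[-]
After op 2 [order #2] limit_sell(price=96, qty=8): fills=none; bids=[-] asks=[#2:8@96]
After op 3 [order #3] market_sell(qty=7): fills=none; bids=[-] asks=[#2:8@96]
After op 4 [order #4] market_buy(qty=2): fills=#4x#2:2@96; bids=[-] asks=[#2:6@96]
After op 5 cancel(order #2): fills=none; bids=[-] asks=[-]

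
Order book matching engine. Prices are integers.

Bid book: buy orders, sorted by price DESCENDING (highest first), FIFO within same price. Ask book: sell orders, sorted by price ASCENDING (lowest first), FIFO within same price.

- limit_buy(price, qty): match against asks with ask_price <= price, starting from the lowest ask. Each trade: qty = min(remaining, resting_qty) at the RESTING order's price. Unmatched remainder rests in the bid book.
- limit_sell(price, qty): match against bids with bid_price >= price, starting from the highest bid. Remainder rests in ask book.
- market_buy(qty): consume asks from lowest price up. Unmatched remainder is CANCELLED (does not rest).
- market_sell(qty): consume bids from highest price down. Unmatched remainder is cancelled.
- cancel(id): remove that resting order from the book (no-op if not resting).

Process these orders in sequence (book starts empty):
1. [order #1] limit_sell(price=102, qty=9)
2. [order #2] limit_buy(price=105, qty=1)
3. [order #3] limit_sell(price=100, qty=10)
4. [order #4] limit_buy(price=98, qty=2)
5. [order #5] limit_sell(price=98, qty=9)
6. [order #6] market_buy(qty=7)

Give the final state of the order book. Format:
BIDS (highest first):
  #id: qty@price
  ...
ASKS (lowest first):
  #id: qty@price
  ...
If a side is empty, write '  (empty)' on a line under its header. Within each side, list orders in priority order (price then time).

After op 1 [order #1] limit_sell(price=102, qty=9): fills=none; bids=[-] asks=[#1:9@102]
After op 2 [order #2] limit_buy(price=105, qty=1): fills=#2x#1:1@102; bids=[-] asks=[#1:8@102]
After op 3 [order #3] limit_sell(price=100, qty=10): fills=none; bids=[-] asks=[#3:10@100 #1:8@102]
After op 4 [order #4] limit_buy(price=98, qty=2): fills=none; bids=[#4:2@98] asks=[#3:10@100 #1:8@102]
After op 5 [order #5] limit_sell(price=98, qty=9): fills=#4x#5:2@98; bids=[-] asks=[#5:7@98 #3:10@100 #1:8@102]
After op 6 [order #6] market_buy(qty=7): fills=#6x#5:7@98; bids=[-] asks=[#3:10@100 #1:8@102]

Answer: BIDS (highest first):
  (empty)
ASKS (lowest first):
  #3: 10@100
  #1: 8@102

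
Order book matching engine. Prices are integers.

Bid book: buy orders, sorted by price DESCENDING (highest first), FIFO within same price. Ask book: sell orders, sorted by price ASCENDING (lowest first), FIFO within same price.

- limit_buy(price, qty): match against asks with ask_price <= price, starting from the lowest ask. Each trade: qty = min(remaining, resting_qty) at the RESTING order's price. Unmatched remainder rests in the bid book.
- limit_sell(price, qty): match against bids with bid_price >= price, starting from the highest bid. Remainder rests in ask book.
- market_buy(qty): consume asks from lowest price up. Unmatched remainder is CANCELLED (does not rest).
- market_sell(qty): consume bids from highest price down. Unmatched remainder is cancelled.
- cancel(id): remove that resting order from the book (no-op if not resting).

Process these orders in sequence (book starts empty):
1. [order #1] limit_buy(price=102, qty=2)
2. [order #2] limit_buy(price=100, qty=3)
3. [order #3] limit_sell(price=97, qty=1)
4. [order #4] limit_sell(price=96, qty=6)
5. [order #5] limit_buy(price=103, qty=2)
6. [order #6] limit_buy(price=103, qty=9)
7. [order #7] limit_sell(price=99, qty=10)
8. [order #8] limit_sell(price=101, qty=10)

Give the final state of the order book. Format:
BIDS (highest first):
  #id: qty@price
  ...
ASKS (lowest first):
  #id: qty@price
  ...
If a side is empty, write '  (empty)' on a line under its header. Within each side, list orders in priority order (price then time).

After op 1 [order #1] limit_buy(price=102, qty=2): fills=none; bids=[#1:2@102] asks=[-]
After op 2 [order #2] limit_buy(price=100, qty=3): fills=none; bids=[#1:2@102 #2:3@100] asks=[-]
After op 3 [order #3] limit_sell(price=97, qty=1): fills=#1x#3:1@102; bids=[#1:1@102 #2:3@100] asks=[-]
After op 4 [order #4] limit_sell(price=96, qty=6): fills=#1x#4:1@102 #2x#4:3@100; bids=[-] asks=[#4:2@96]
After op 5 [order #5] limit_buy(price=103, qty=2): fills=#5x#4:2@96; bids=[-] asks=[-]
After op 6 [order #6] limit_buy(price=103, qty=9): fills=none; bids=[#6:9@103] asks=[-]
After op 7 [order #7] limit_sell(price=99, qty=10): fills=#6x#7:9@103; bids=[-] asks=[#7:1@99]
After op 8 [order #8] limit_sell(price=101, qty=10): fills=none; bids=[-] asks=[#7:1@99 #8:10@101]

Answer: BIDS (highest first):
  (empty)
ASKS (lowest first):
  #7: 1@99
  #8: 10@101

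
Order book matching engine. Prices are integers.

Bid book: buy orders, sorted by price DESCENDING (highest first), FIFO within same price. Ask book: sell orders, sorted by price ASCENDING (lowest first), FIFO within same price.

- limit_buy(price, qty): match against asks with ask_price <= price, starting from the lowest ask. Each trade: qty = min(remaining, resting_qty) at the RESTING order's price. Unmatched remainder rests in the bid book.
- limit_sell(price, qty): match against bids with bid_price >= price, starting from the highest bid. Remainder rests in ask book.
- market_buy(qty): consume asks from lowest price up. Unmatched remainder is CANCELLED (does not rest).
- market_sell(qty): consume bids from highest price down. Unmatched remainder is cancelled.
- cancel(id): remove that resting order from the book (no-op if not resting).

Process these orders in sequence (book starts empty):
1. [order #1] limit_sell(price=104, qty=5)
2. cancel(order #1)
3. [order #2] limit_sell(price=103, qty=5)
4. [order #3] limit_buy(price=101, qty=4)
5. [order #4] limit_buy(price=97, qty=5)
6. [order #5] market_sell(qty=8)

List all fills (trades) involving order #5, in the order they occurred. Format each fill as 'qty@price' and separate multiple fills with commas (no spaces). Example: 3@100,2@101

Answer: 4@101,4@97

Derivation:
After op 1 [order #1] limit_sell(price=104, qty=5): fills=none; bids=[-] asks=[#1:5@104]
After op 2 cancel(order #1): fills=none; bids=[-] asks=[-]
After op 3 [order #2] limit_sell(price=103, qty=5): fills=none; bids=[-] asks=[#2:5@103]
After op 4 [order #3] limit_buy(price=101, qty=4): fills=none; bids=[#3:4@101] asks=[#2:5@103]
After op 5 [order #4] limit_buy(price=97, qty=5): fills=none; bids=[#3:4@101 #4:5@97] asks=[#2:5@103]
After op 6 [order #5] market_sell(qty=8): fills=#3x#5:4@101 #4x#5:4@97; bids=[#4:1@97] asks=[#2:5@103]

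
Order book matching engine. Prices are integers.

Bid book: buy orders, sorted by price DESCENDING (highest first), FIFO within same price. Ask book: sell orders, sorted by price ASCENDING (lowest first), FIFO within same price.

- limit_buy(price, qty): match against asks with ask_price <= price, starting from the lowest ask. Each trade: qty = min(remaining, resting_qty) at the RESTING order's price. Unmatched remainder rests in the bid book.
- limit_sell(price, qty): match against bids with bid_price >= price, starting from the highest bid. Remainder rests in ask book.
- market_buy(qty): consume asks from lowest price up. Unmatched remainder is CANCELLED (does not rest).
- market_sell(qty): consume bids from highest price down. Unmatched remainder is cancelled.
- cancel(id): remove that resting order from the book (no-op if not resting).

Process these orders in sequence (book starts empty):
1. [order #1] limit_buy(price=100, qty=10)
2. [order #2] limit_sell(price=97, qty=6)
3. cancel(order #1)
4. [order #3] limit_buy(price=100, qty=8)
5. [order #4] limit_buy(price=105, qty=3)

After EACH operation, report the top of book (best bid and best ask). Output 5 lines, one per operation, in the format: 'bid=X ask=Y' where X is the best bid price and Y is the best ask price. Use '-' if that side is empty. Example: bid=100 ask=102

After op 1 [order #1] limit_buy(price=100, qty=10): fills=none; bids=[#1:10@100] asks=[-]
After op 2 [order #2] limit_sell(price=97, qty=6): fills=#1x#2:6@100; bids=[#1:4@100] asks=[-]
After op 3 cancel(order #1): fills=none; bids=[-] asks=[-]
After op 4 [order #3] limit_buy(price=100, qty=8): fills=none; bids=[#3:8@100] asks=[-]
After op 5 [order #4] limit_buy(price=105, qty=3): fills=none; bids=[#4:3@105 #3:8@100] asks=[-]

Answer: bid=100 ask=-
bid=100 ask=-
bid=- ask=-
bid=100 ask=-
bid=105 ask=-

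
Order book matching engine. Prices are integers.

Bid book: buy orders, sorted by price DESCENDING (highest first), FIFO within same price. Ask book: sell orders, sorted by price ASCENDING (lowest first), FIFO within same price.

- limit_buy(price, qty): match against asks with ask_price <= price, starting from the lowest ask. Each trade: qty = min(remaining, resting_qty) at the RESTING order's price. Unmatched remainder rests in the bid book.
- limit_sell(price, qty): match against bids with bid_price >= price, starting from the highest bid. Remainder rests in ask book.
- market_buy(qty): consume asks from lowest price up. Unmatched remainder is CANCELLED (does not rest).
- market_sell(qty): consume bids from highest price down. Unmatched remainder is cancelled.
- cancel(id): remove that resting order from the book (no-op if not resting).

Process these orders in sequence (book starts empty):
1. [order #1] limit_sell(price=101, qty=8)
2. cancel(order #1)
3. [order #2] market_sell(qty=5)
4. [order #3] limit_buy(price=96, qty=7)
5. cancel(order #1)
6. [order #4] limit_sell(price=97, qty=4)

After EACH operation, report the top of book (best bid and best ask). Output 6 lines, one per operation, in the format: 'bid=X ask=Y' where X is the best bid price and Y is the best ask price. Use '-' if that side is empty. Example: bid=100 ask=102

After op 1 [order #1] limit_sell(price=101, qty=8): fills=none; bids=[-] asks=[#1:8@101]
After op 2 cancel(order #1): fills=none; bids=[-] asks=[-]
After op 3 [order #2] market_sell(qty=5): fills=none; bids=[-] asks=[-]
After op 4 [order #3] limit_buy(price=96, qty=7): fills=none; bids=[#3:7@96] asks=[-]
After op 5 cancel(order #1): fills=none; bids=[#3:7@96] asks=[-]
After op 6 [order #4] limit_sell(price=97, qty=4): fills=none; bids=[#3:7@96] asks=[#4:4@97]

Answer: bid=- ask=101
bid=- ask=-
bid=- ask=-
bid=96 ask=-
bid=96 ask=-
bid=96 ask=97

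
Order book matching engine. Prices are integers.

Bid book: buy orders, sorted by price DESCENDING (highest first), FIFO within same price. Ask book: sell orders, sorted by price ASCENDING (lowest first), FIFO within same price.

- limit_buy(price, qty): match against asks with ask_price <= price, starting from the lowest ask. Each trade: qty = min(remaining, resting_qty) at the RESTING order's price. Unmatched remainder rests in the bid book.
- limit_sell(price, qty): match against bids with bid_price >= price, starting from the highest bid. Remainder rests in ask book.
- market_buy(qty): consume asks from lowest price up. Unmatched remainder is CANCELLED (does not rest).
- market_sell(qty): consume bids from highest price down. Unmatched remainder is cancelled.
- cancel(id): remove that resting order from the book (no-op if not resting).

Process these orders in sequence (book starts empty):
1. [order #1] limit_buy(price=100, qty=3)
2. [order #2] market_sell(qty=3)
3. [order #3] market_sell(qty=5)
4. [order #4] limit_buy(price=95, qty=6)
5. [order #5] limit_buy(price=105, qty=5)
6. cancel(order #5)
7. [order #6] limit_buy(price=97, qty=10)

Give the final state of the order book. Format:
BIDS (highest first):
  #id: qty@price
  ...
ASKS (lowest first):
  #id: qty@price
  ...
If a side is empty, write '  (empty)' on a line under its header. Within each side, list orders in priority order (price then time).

Answer: BIDS (highest first):
  #6: 10@97
  #4: 6@95
ASKS (lowest first):
  (empty)

Derivation:
After op 1 [order #1] limit_buy(price=100, qty=3): fills=none; bids=[#1:3@100] asks=[-]
After op 2 [order #2] market_sell(qty=3): fills=#1x#2:3@100; bids=[-] asks=[-]
After op 3 [order #3] market_sell(qty=5): fills=none; bids=[-] asks=[-]
After op 4 [order #4] limit_buy(price=95, qty=6): fills=none; bids=[#4:6@95] asks=[-]
After op 5 [order #5] limit_buy(price=105, qty=5): fills=none; bids=[#5:5@105 #4:6@95] asks=[-]
After op 6 cancel(order #5): fills=none; bids=[#4:6@95] asks=[-]
After op 7 [order #6] limit_buy(price=97, qty=10): fills=none; bids=[#6:10@97 #4:6@95] asks=[-]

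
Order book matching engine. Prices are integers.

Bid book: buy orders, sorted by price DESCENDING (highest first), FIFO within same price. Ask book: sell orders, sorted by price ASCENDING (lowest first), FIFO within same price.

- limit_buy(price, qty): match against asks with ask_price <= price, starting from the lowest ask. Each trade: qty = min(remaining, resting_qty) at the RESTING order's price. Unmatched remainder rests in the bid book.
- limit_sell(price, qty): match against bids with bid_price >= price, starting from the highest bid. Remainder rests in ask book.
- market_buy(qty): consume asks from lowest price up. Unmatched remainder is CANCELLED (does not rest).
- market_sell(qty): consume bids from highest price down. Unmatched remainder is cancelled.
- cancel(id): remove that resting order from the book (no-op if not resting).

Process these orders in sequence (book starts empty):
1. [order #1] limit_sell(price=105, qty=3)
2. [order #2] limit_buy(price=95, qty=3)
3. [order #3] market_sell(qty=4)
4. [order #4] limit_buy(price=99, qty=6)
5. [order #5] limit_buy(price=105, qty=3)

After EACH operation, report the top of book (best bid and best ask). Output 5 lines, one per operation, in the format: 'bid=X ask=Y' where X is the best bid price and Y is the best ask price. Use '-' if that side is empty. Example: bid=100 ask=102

After op 1 [order #1] limit_sell(price=105, qty=3): fills=none; bids=[-] asks=[#1:3@105]
After op 2 [order #2] limit_buy(price=95, qty=3): fills=none; bids=[#2:3@95] asks=[#1:3@105]
After op 3 [order #3] market_sell(qty=4): fills=#2x#3:3@95; bids=[-] asks=[#1:3@105]
After op 4 [order #4] limit_buy(price=99, qty=6): fills=none; bids=[#4:6@99] asks=[#1:3@105]
After op 5 [order #5] limit_buy(price=105, qty=3): fills=#5x#1:3@105; bids=[#4:6@99] asks=[-]

Answer: bid=- ask=105
bid=95 ask=105
bid=- ask=105
bid=99 ask=105
bid=99 ask=-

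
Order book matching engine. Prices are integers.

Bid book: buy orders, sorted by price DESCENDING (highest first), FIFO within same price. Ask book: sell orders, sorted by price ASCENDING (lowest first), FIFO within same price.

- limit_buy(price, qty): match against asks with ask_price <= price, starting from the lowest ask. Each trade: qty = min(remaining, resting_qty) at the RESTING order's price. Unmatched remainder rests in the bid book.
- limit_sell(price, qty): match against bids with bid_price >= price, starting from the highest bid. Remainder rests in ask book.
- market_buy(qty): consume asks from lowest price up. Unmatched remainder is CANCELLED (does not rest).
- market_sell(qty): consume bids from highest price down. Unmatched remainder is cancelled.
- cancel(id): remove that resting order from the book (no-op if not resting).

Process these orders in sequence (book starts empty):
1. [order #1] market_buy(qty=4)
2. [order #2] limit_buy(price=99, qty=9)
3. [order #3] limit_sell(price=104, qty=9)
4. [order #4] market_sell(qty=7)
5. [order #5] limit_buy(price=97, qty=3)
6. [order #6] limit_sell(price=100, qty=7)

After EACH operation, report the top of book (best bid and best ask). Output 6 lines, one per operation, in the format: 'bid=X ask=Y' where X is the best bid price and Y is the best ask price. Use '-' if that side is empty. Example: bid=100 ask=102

Answer: bid=- ask=-
bid=99 ask=-
bid=99 ask=104
bid=99 ask=104
bid=99 ask=104
bid=99 ask=100

Derivation:
After op 1 [order #1] market_buy(qty=4): fills=none; bids=[-] asks=[-]
After op 2 [order #2] limit_buy(price=99, qty=9): fills=none; bids=[#2:9@99] asks=[-]
After op 3 [order #3] limit_sell(price=104, qty=9): fills=none; bids=[#2:9@99] asks=[#3:9@104]
After op 4 [order #4] market_sell(qty=7): fills=#2x#4:7@99; bids=[#2:2@99] asks=[#3:9@104]
After op 5 [order #5] limit_buy(price=97, qty=3): fills=none; bids=[#2:2@99 #5:3@97] asks=[#3:9@104]
After op 6 [order #6] limit_sell(price=100, qty=7): fills=none; bids=[#2:2@99 #5:3@97] asks=[#6:7@100 #3:9@104]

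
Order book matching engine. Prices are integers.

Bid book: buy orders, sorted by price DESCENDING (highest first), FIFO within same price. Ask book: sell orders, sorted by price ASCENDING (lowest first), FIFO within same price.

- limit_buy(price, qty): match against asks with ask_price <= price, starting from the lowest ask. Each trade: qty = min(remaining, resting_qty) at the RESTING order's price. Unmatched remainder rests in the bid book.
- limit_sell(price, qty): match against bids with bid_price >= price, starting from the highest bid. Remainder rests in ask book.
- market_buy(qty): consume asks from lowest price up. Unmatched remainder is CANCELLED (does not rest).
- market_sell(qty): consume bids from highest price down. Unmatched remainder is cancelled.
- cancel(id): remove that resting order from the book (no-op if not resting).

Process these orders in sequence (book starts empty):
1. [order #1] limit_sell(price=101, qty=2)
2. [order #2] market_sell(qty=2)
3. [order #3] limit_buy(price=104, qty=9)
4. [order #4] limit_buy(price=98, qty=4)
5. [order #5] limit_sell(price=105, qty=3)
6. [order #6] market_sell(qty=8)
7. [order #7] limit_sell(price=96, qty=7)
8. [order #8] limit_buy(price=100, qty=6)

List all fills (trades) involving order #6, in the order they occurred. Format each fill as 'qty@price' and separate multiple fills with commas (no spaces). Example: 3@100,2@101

After op 1 [order #1] limit_sell(price=101, qty=2): fills=none; bids=[-] asks=[#1:2@101]
After op 2 [order #2] market_sell(qty=2): fills=none; bids=[-] asks=[#1:2@101]
After op 3 [order #3] limit_buy(price=104, qty=9): fills=#3x#1:2@101; bids=[#3:7@104] asks=[-]
After op 4 [order #4] limit_buy(price=98, qty=4): fills=none; bids=[#3:7@104 #4:4@98] asks=[-]
After op 5 [order #5] limit_sell(price=105, qty=3): fills=none; bids=[#3:7@104 #4:4@98] asks=[#5:3@105]
After op 6 [order #6] market_sell(qty=8): fills=#3x#6:7@104 #4x#6:1@98; bids=[#4:3@98] asks=[#5:3@105]
After op 7 [order #7] limit_sell(price=96, qty=7): fills=#4x#7:3@98; bids=[-] asks=[#7:4@96 #5:3@105]
After op 8 [order #8] limit_buy(price=100, qty=6): fills=#8x#7:4@96; bids=[#8:2@100] asks=[#5:3@105]

Answer: 7@104,1@98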